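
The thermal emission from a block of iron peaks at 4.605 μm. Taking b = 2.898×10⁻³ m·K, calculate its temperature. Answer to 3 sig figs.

T ≈ 629 K

Wien's law gives T = b/λ_max = (2.898×10⁻³ m·K)/(4.605×10⁻⁶ m) = 629 K.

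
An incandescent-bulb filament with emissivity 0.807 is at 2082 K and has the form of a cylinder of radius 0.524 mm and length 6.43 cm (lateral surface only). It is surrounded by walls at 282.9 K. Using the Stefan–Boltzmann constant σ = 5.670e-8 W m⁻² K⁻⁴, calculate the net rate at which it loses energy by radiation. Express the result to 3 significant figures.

Net loss ≈ 182 W

Lateral area A = 2πrL = 2π×5.24×10⁻⁴×0.0643 = 2.11701×10⁻⁴ m².
Net radiated power P_net = εσA(T⁴ − T₀⁴) = 0.807×5.670×10⁻⁸×2.11701×10⁻⁴×(2082⁴ − 282.9⁴).
T⁴ − T₀⁴ = 1.87898×10¹³ − 6.40519×10⁹ = 1.87834×10¹³ K⁴, so P_net = 182 W.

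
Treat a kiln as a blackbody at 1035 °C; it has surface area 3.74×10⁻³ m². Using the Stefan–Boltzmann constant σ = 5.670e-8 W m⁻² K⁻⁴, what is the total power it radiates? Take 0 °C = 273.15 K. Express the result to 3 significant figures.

P ≈ 621 W

T = 1035 °C + 273.15 = 1308.15 K.
Area A = 3.74×10⁻³ m².
P = σAT⁴ = 5.670×10⁻⁸ × 3.74×10⁻³ × (1308.15)⁴ = 621 W.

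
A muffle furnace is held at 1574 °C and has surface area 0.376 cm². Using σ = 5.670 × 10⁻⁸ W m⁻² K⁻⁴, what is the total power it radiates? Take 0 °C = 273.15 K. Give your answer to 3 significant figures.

T = 1574 °C + 273.15 = 1847.15 K.
Area A = 0.376 cm² = 3.76×10⁻⁵ m².
P = σAT⁴ = 5.670×10⁻⁸ × 3.76×10⁻⁵ × (1847.15)⁴ = 24.8 W.

P ≈ 24.8 W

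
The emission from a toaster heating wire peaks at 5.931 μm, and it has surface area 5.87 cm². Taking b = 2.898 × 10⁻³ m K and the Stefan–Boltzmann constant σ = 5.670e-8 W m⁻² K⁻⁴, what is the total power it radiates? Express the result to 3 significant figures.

Wien's law: T = b/λ_max = 2.898×10⁻³/5.931×10⁻⁶ = 488.619 K.
Area A = 5.87 cm² = 5.87×10⁻⁴ m².
Then P = σAT⁴ = 5.670×10⁻⁸×5.87×10⁻⁴×(488.619)⁴ = 1.90 W.

P ≈ 1.90 W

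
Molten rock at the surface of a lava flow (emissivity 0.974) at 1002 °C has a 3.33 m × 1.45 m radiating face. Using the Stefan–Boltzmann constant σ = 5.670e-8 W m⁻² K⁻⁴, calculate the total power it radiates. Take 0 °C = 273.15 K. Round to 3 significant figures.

T = 1002 °C + 273.15 = 1275.15 K.
Area A = 3.33 × 1.45 = 4.8285 m².
P = εσAT⁴ = 0.974 × 5.670×10⁻⁸ × 4.8285 × (1275.15)⁴ = 7.05×10⁵ W.

P ≈ 7.05×10⁵ W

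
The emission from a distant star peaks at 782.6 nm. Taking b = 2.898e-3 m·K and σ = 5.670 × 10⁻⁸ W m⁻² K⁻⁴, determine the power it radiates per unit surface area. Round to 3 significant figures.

Wien's law: T = b/λ_max = 2.898×10⁻³/7.826×10⁻⁷ = 3703.04 K.
Then I = σT⁴ = 5.670×10⁻⁸×(3703.04)⁴ = 1.07×10⁷ W/m².

I ≈ 1.07×10⁷ W/m²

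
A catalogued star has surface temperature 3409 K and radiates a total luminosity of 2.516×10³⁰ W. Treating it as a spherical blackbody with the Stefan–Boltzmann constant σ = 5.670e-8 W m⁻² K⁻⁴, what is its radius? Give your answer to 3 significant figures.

L = 4πR²σT⁴ ⇒ R = √(L/(4πσT⁴)).
σT⁴ = 7.65757×10⁶ W/m², so R = √(2.516×10³⁰/(4π×7.65757×10⁶)) = 1.62×10¹¹ m.

R ≈ 1.62×10¹¹ m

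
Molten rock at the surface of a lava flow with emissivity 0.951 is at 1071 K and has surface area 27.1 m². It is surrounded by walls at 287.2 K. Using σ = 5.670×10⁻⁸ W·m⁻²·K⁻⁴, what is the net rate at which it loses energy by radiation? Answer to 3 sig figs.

Area A = 27.1 m².
Net radiated power P_net = εσA(T⁴ − T₀⁴) = 0.951×5.670×10⁻⁸×27.1×(1071⁴ − 287.2⁴).
T⁴ − T₀⁴ = 1.31570×10¹² − 6.80358×10⁹ = 1.30890×10¹² K⁴, so P_net = 1.91×10⁶ W.

Net loss ≈ 1.91×10⁶ W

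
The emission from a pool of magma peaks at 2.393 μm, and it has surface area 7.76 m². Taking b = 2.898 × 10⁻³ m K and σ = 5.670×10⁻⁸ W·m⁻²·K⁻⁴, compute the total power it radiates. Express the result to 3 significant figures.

Wien's law: T = b/λ_max = 2.898×10⁻³/2.393×10⁻⁶ = 1211.03 K.
Area A = 7.76 m².
Then P = σAT⁴ = 5.670×10⁻⁸×7.76×(1211.03)⁴ = 9.46×10⁵ W.

P ≈ 9.46×10⁵ W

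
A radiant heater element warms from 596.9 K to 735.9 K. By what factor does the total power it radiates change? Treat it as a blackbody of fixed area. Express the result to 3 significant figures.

P₂/P₁ ≈ 2.31

P ∝ T⁴, so P₂/P₁ = (T₂/T₁)⁴ = (735.9/596.9)⁴ = (1.23287)⁴ = 2.31.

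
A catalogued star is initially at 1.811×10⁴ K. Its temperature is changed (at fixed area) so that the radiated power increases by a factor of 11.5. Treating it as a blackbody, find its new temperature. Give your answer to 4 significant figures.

T₂ ≈ 3.335×10⁴ K

P ∝ T⁴, so T₂/T₁ = (P₂/P₁)^(1/4) = (11.5)^(1/4) = 1.84151.
T₂ = 1.811×10⁴ × 1.84151 = 3.335×10⁴ K.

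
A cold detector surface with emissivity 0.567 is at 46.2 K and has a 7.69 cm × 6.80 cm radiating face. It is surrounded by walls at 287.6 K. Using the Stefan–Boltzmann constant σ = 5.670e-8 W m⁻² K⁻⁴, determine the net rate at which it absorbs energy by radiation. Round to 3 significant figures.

Area A = 0.0769 × 0.0680 = 5.2292×10⁻³ m².
Net radiated power P_net = εσA(T⁴ − T₀⁴) = 0.567×5.670×10⁻⁸×5.2292×10⁻³×(46.2⁴ − 287.6⁴).
T⁴ − T₀⁴ = 4.55583×10⁶ − 6.84157×10⁹ = -6.83701×10⁹ K⁴, so P_net = -1.15 W — negative, meaning a net gain of 1.15 W.

Net gain ≈ 1.15 W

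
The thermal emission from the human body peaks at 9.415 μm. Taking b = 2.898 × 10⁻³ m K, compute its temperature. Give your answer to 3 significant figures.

T ≈ 308 K

Wien's law gives T = b/λ_max = (2.898×10⁻³ m·K)/(9.415×10⁻⁶ m) = 308 K.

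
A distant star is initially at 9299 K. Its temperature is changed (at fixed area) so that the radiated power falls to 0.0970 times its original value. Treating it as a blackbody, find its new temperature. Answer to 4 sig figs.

T₂ ≈ 5190 K

P ∝ T⁴, so T₂/T₁ = (P₂/P₁)^(1/4) = (0.0970)^(1/4) = 0.558075.
T₂ = 9299 × 0.558075 = 5190 K.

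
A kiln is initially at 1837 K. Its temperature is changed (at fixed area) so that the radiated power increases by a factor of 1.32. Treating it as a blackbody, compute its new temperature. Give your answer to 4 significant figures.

T₂ ≈ 1969 K

P ∝ T⁴, so T₂/T₁ = (P₂/P₁)^(1/4) = (1.32)^(1/4) = 1.07187.
T₂ = 1837 × 1.07187 = 1969 K.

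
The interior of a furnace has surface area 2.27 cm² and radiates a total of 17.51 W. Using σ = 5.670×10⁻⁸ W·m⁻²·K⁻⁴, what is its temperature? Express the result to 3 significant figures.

T ≈ 1.08×10³ K

Area A = 2.27 cm² = 2.27×10⁻⁴ m².
P = σAT⁴ ⇒ T = (P/(σA))^(1/4) = (17.51/(5.670×10⁻⁸×2.27×10⁻⁴))^(1/4) = 1.08×10³ K.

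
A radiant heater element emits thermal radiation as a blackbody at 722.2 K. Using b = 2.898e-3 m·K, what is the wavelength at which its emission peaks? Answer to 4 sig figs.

Wien's displacement law: λ_max = b/T = (2.898×10⁻³ m·K)/(722.2 K) = 4.0127×10⁻⁶ m.
That is 4.013 μm, in the infrared range.

λ_max ≈ 4.013 μm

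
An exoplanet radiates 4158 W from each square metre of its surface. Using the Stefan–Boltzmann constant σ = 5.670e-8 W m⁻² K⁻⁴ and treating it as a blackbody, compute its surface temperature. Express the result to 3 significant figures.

T ≈ 520 K

I = σT⁴, so T = (I/σ)^(1/4) = (4158/(5.670×10⁻⁸))^(1/4) = 520 K.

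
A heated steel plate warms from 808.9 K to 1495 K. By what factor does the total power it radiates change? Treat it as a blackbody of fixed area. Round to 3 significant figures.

P ∝ T⁴, so P₂/P₁ = (T₂/T₁)⁴ = (1495/808.9)⁴ = (1.84819)⁴ = 11.7.

P₂/P₁ ≈ 11.7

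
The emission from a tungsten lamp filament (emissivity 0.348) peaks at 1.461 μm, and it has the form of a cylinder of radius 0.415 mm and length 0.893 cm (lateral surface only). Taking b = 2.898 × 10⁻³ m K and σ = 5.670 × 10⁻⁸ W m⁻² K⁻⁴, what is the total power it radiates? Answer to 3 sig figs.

Wien's law: T = b/λ_max = 2.898×10⁻³/1.461×10⁻⁶ = 1983.57 K.
Lateral area A = 2πrL = 2π×4.15×10⁻⁴×8.93×10⁻³ = 2.32852×10⁻⁵ m².
Then P = εσAT⁴ = 0.348×5.670×10⁻⁸×2.32852×10⁻⁵×(1983.57)⁴ = 7.11 W.

P ≈ 7.11 W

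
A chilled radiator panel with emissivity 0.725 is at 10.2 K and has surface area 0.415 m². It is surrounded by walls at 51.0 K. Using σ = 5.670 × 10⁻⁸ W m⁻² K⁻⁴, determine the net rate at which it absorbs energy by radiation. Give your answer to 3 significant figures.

Net gain ≈ 0.115 W

Area A = 0.415 m².
Net radiated power P_net = εσA(T⁴ − T₀⁴) = 0.725×5.670×10⁻⁸×0.415×(10.2⁴ − 51.0⁴).
T⁴ − T₀⁴ = 10824.3 − 6.76520×10⁶ = -6.75438×10⁶ K⁴, so P_net = -0.115 W — negative, meaning a net gain of 0.115 W.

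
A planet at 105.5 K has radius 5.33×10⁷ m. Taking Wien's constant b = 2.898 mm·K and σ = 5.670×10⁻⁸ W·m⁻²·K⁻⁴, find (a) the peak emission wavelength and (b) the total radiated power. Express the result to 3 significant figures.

(a) λ_max = b/T = 2.898×10⁻³/105.5 = 2.747×10⁻⁵ m = 27.5 μm.
Surface area A = 4πR² = 4π(5.33×10⁷ m)² = 3.56997×10¹⁶ m².
(b) P = σAT⁴ = 5.670×10⁻⁸×3.56997×10¹⁶×(105.5)⁴ = 2.51×10¹⁷ W.

λ_max ≈ 27.5 μm; P ≈ 2.51×10¹⁷ W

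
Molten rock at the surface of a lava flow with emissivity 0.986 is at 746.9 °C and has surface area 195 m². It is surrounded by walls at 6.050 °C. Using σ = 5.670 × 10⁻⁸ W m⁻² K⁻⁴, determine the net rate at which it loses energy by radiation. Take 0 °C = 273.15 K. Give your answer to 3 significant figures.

Net loss ≈ 1.17×10⁷ W

T = 746.9 °C + 273.15 = 1020.05 K.
Surroundings: T = 6.050 °C + 273.15 = 279.200 K.
Area A = 195 m².
Net radiated power P_net = εσA(T⁴ − T₀⁴) = 0.986×5.670×10⁻⁸×195×(1020.05⁴ − 279.200⁴).
T⁴ − T₀⁴ = 1.08264×10¹² − 6.07661×10⁹ = 1.07656×10¹² K⁴, so P_net = 1.17×10⁷ W.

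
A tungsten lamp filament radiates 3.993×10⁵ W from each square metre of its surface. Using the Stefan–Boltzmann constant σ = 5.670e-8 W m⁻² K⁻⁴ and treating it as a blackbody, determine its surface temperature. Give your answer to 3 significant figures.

I = σT⁴, so T = (I/σ)^(1/4) = (3.993×10⁵/(5.670×10⁻⁸))^(1/4) = 1.63×10³ K.

T ≈ 1.63×10³ K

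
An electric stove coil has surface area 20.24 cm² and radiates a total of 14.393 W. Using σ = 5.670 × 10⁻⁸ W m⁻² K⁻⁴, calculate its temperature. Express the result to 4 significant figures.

Area A = 20.24 cm² = 2.024×10⁻³ m².
P = σAT⁴ ⇒ T = (P/(σA))^(1/4) = (14.393/(5.670×10⁻⁸×2.024×10⁻³))^(1/4) = 595.1 K.

T ≈ 595.1 K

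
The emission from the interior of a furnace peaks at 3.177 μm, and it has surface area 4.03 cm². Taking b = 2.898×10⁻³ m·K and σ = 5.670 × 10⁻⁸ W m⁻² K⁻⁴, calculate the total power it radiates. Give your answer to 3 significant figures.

P ≈ 15.8 W

Wien's law: T = b/λ_max = 2.898×10⁻³/3.177×10⁻⁶ = 912.181 K.
Area A = 4.03 cm² = 4.03×10⁻⁴ m².
Then P = σAT⁴ = 5.670×10⁻⁸×4.03×10⁻⁴×(912.181)⁴ = 15.8 W.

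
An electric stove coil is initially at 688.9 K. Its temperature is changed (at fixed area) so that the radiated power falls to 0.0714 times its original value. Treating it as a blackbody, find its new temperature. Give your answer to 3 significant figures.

T₂ ≈ 356 K

P ∝ T⁴, so T₂/T₁ = (P₂/P₁)^(1/4) = (0.0714)^(1/4) = 0.516921.
T₂ = 688.9 × 0.516921 = 356 K.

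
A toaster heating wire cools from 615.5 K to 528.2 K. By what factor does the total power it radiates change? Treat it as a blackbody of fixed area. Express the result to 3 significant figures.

P ∝ T⁴, so P₂/P₁ = (T₂/T₁)⁴ = (528.2/615.5)⁴ = (0.858164)⁴ = 0.542.

P₂/P₁ ≈ 0.542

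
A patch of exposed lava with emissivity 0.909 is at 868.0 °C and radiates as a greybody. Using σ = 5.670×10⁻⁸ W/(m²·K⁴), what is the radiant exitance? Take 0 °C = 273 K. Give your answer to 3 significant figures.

T = 868.0 °C + 273 = 1141.0 K.
Stefan–Boltzmann: I = εσT⁴ = 0.909 × 5.670×10⁻⁸ × (1141.0)⁴ = 8.74×10⁴ W/m².

I ≈ 8.74×10⁴ W/m²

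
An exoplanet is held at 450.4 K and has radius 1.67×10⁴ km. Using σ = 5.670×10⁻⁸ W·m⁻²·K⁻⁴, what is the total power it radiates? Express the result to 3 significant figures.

P ≈ 8.18×10¹⁸ W

Surface area A = 4πR² = 4π(1.67×10⁷ m)² = 3.50464×10¹⁵ m².
P = σAT⁴ = 5.670×10⁻⁸ × 3.50464×10¹⁵ × (450.4)⁴ = 8.18×10¹⁸ W.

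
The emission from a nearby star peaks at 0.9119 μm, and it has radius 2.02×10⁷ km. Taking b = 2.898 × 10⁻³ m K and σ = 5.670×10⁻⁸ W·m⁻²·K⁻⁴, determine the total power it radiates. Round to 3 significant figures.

P ≈ 2.97×10²⁸ W

Wien's law: T = b/λ_max = 2.898×10⁻³/9.119×10⁻⁷ = 3177.98 K.
Surface area A = 4πR² = 4π(2.02×10¹⁰ m)² = 5.12758×10²¹ m².
Then P = σAT⁴ = 5.670×10⁻⁸×5.12758×10²¹×(3177.98)⁴ = 2.97×10²⁸ W.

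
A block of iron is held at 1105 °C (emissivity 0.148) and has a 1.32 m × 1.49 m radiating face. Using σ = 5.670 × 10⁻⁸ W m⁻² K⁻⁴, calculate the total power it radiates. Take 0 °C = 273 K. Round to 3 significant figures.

T = 1105 °C + 273 = 1378 K.
Area A = 1.32 × 1.49 = 1.9668 m².
P = εσAT⁴ = 0.148 × 5.670×10⁻⁸ × 1.9668 × (1378)⁴ = 5.95×10⁴ W.

P ≈ 5.95×10⁴ W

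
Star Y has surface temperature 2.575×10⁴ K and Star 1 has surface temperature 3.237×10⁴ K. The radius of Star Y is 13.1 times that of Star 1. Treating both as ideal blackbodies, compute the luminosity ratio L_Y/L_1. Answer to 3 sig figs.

L_Y/L_1 ≈ 68.7

L ∝ R²T⁴, so L_Y/L_1 = (R_Y/R_1)²(T_Y/T_1)⁴ = (13.1)² × (2.575×10⁴/3.237×10⁴)⁴ = 171.61 × 0.400441 = 68.7.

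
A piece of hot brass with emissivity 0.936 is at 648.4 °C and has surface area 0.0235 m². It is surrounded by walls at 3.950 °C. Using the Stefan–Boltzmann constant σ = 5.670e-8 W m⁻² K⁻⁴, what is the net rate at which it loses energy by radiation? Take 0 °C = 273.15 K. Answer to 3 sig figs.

T = 648.4 °C + 273.15 = 921.55 K.
Surroundings: T = 3.950 °C + 273.15 = 277.100 K.
Area A = 0.0235 m².
Net radiated power P_net = εσA(T⁴ − T₀⁴) = 0.936×5.670×10⁻⁸×0.0235×(921.55⁴ − 277.100⁴).
T⁴ − T₀⁴ = 7.21233×10¹¹ − 5.89585×10⁹ = 7.15337×10¹¹ K⁴, so P_net = 892 W.

Net loss ≈ 892 W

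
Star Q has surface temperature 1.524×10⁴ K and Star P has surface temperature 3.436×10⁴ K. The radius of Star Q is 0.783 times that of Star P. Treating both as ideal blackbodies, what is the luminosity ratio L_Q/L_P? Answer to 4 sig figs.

L_Q/L_P ≈ 0.02373

L ∝ R²T⁴, so L_Q/L_P = (R_Q/R_P)²(T_Q/T_P)⁴ = (0.783)² × (1.524×10⁴/3.436×10⁴)⁴ = 0.613089 × 0.0387015 = 0.02373.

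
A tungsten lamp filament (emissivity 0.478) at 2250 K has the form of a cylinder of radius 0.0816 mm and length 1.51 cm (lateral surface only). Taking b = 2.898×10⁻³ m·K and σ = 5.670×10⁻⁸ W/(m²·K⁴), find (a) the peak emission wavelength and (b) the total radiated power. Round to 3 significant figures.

(a) λ_max = b/T = 2.898×10⁻³/2250 = 1.288×10⁻⁶ m = 1.29 μm.
Lateral area A = 2πrL = 2π×8.16×10⁻⁵×0.0151 = 7.74189×10⁻⁶ m².
(b) P = εσAT⁴ = 0.478×5.670×10⁻⁸×7.74189×10⁻⁶×(2250)⁴ = 5.38 W.

λ_max ≈ 1.29 μm; P ≈ 5.38 W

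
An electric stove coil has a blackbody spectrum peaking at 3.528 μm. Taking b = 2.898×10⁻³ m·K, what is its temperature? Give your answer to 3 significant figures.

T ≈ 821 K

Wien's law gives T = b/λ_max = (2.898×10⁻³ m·K)/(3.528×10⁻⁶ m) = 821 K.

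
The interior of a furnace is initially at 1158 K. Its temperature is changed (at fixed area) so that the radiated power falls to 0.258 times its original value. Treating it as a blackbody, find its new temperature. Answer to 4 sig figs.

P ∝ T⁴, so T₂/T₁ = (P₂/P₁)^(1/4) = (0.258)^(1/4) = 0.712697.
T₂ = 1158 × 0.712697 = 825.3 K.

T₂ ≈ 825.3 K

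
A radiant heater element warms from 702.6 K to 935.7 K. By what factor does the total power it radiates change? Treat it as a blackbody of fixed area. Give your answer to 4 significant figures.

P ∝ T⁴, so P₂/P₁ = (T₂/T₁)⁴ = (935.7/702.6)⁴ = (1.33177)⁴ = 3.146.

P₂/P₁ ≈ 3.146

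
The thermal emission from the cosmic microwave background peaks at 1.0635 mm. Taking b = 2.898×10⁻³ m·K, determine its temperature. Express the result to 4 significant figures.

Wien's law gives T = b/λ_max = (2.898×10⁻³ m·K)/(1.0635×10⁻³ m) = 2.725 K.

T ≈ 2.725 K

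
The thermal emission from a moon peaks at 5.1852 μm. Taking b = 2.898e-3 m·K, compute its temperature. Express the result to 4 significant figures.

Wien's law gives T = b/λ_max = (2.898×10⁻³ m·K)/(5.1852×10⁻⁶ m) = 558.9 K.

T ≈ 558.9 K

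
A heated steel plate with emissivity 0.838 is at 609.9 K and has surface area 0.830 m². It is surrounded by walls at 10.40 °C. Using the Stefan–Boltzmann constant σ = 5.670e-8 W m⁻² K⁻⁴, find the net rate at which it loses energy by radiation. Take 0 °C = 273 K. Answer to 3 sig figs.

Net loss ≈ 5.20×10³ W

Surroundings: T = 10.40 °C + 273 = 283.40 K.
Area A = 0.830 m².
Net radiated power P_net = εσA(T⁴ − T₀⁴) = 0.838×5.670×10⁻⁸×0.830×(609.9⁴ − 283.40⁴).
T⁴ − T₀⁴ = 1.38368×10¹¹ − 6.45059×10⁹ = 1.31917×10¹¹ K⁴, so P_net = 5.20×10³ W.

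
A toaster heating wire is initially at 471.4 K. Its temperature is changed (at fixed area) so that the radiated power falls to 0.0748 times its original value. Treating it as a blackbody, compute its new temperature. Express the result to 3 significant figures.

P ∝ T⁴, so T₂/T₁ = (P₂/P₁)^(1/4) = (0.0748)^(1/4) = 0.522968.
T₂ = 471.4 × 0.522968 = 247 K.

T₂ ≈ 247 K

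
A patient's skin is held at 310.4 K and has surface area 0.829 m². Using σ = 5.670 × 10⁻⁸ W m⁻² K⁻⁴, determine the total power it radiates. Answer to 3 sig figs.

Area A = 0.829 m².
P = σAT⁴ = 5.670×10⁻⁸ × 0.829 × (310.4)⁴ = 436 W.

P ≈ 436 W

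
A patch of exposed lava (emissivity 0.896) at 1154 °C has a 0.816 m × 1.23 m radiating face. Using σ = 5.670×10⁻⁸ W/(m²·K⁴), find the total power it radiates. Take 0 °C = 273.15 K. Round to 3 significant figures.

T = 1154 °C + 273.15 = 1427.15 K.
Area A = 0.816 × 1.23 = 1.00368 m².
P = εσAT⁴ = 0.896 × 5.670×10⁻⁸ × 1.00368 × (1427.15)⁴ = 2.12×10⁵ W.

P ≈ 2.12×10⁵ W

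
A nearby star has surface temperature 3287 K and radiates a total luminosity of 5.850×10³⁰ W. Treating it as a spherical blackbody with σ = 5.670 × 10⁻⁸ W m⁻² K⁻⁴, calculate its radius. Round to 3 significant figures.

L = 4πR²σT⁴ ⇒ R = √(L/(4πσT⁴)).
σT⁴ = 6.61884×10⁶ W/m², so R = √(5.850×10³⁰/(4π×6.61884×10⁶)) = 2.65×10¹¹ m.

R ≈ 2.65×10¹¹ m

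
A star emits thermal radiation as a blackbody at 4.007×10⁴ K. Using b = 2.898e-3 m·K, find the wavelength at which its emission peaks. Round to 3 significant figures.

λ_max ≈ 72.3 nm

Wien's displacement law: λ_max = b/T = (2.898×10⁻³ m·K)/(4.007×10⁴ K) = 7.232×10⁻⁸ m.
That is 72.3 nm, in the ultraviolet range.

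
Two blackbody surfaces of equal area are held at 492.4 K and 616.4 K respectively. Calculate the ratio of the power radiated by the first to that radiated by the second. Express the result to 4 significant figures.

With equal areas, P₁/P₂ = (T₁/T₂)⁴ = (492.4/616.4)⁴ = 0.4072.

P₁/P₂ ≈ 0.4072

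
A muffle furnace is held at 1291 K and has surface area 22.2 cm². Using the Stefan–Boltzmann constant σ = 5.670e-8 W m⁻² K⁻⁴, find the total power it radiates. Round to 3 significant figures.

P ≈ 350 W

Area A = 22.2 cm² = 2.22×10⁻³ m².
P = σAT⁴ = 5.670×10⁻⁸ × 2.22×10⁻³ × (1291)⁴ = 350 W.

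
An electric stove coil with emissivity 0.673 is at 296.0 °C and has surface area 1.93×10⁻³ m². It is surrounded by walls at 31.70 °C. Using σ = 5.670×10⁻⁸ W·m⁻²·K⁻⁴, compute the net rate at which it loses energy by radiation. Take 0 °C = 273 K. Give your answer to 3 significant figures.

Net loss ≈ 7.08 W

T = 296.0 °C + 273 = 569.0 K.
Surroundings: T = 31.70 °C + 273 = 304.70 K.
Area A = 1.93×10⁻³ m².
Net radiated power P_net = εσA(T⁴ − T₀⁴) = 0.673×5.670×10⁻⁸×1.93×10⁻³×(569.0⁴ − 304.70⁴).
T⁴ − T₀⁴ = 1.04821×10¹¹ − 8.61965×10⁹ = 9.62014×10¹⁰ K⁴, so P_net = 7.08 W.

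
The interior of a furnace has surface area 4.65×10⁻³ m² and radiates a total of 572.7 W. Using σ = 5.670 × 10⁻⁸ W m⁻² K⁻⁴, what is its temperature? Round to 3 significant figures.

T ≈ 1.21×10³ K

Area A = 4.65×10⁻³ m².
P = σAT⁴ ⇒ T = (P/(σA))^(1/4) = (572.7/(5.670×10⁻⁸×4.65×10⁻³))^(1/4) = 1.21×10³ K.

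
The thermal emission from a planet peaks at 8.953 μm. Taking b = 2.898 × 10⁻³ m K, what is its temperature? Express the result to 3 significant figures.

Wien's law gives T = b/λ_max = (2.898×10⁻³ m·K)/(8.953×10⁻⁶ m) = 324 K.

T ≈ 324 K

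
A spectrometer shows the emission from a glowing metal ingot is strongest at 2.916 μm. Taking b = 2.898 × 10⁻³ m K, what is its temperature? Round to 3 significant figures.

T ≈ 994 K

Wien's law gives T = b/λ_max = (2.898×10⁻³ m·K)/(2.916×10⁻⁶ m) = 994 K.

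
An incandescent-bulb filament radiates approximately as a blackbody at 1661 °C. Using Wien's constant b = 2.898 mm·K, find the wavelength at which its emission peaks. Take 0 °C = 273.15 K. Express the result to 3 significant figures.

λ_max ≈ 1.50×10³ nm

T = 1661 °C + 273.15 = 1934.15 K.
Wien's displacement law: λ_max = b/T = (2.898×10⁻³ m·K)/(1934.15 K) = 1.498×10⁻⁶ m.
That is 1.50×10³ nm, in the infrared range.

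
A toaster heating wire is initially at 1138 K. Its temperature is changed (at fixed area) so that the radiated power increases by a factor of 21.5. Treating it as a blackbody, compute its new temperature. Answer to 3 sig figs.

T₂ ≈ 2.45×10³ K

P ∝ T⁴, so T₂/T₁ = (P₂/P₁)^(1/4) = (21.5)^(1/4) = 2.15333.
T₂ = 1138 × 2.15333 = 2.45×10³ K.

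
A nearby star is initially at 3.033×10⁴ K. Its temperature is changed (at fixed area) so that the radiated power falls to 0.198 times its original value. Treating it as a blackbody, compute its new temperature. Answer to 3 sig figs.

P ∝ T⁴, so T₂/T₁ = (P₂/P₁)^(1/4) = (0.198)^(1/4) = 0.667062.
T₂ = 3.033×10⁴ × 0.667062 = 2.02×10⁴ K.

T₂ ≈ 2.02×10⁴ K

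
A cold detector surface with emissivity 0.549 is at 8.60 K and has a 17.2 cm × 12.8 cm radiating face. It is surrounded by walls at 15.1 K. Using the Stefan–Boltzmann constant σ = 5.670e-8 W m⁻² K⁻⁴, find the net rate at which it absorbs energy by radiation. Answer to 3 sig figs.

Area A = 0.172 × 0.128 = 0.022016 m².
Net radiated power P_net = εσA(T⁴ − T₀⁴) = 0.549×5.670×10⁻⁸×0.022016×(8.60⁴ − 15.1⁴).
T⁴ − T₀⁴ = 5470.08 − 51988.6 = -46518.5 K⁴, so P_net = -3.19×10⁻⁵ W — negative, meaning a net gain of 3.19×10⁻⁵ W.

Net gain ≈ 3.19×10⁻⁵ W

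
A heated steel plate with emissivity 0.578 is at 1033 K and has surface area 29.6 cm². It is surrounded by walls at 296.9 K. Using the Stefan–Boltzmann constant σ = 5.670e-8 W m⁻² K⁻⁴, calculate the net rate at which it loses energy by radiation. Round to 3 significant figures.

Area A = 29.6 cm² = 2.96×10⁻³ m².
Net radiated power P_net = εσA(T⁴ − T₀⁴) = 0.578×5.670×10⁻⁸×2.96×10⁻³×(1033⁴ − 296.9⁴).
T⁴ − T₀⁴ = 1.13868×10¹² − 7.77035×10⁹ = 1.13091×10¹² K⁴, so P_net = 110 W.

Net loss ≈ 110 W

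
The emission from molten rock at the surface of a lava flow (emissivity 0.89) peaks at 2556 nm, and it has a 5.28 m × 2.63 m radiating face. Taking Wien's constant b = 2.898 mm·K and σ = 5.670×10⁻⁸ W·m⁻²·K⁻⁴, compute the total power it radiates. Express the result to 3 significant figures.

P ≈ 1.16×10⁶ W

Wien's law: T = b/λ_max = 2.898×10⁻³/2.556×10⁻⁶ = 1133.80 K.
Area A = 5.28 × 2.63 = 13.8864 m².
Then P = εσAT⁴ = 0.89×5.670×10⁻⁸×13.8864×(1133.80)⁴ = 1.16×10⁶ W.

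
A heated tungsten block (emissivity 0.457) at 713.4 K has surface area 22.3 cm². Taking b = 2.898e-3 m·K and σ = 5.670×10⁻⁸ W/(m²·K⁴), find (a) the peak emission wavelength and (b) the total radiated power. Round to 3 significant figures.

(a) λ_max = b/T = 2.898×10⁻³/713.4 = 4.062×10⁻⁶ m = 4.06 μm.
Area A = 22.3 cm² = 2.23×10⁻³ m².
(b) P = εσAT⁴ = 0.457×5.670×10⁻⁸×2.23×10⁻³×(713.4)⁴ = 15.0 W.

λ_max ≈ 4.06 μm; P ≈ 15.0 W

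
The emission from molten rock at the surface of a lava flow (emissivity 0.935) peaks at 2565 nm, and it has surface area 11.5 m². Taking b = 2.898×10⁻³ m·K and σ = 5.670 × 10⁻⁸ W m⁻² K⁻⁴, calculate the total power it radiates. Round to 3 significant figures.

Wien's law: T = b/λ_max = 2.898×10⁻³/2.565×10⁻⁶ = 1129.82 K.
Area A = 11.5 m².
Then P = εσAT⁴ = 0.935×5.670×10⁻⁸×11.5×(1129.82)⁴ = 9.93×10⁵ W.

P ≈ 9.93×10⁵ W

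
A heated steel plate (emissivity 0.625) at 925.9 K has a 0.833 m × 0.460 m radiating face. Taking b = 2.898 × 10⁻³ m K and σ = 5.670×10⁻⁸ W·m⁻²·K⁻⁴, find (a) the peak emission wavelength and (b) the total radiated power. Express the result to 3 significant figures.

λ_max ≈ 3.13 μm; P ≈ 9.98×10³ W

(a) λ_max = b/T = 2.898×10⁻³/925.9 = 3.130×10⁻⁶ m = 3.13 μm.
Area A = 0.833 × 0.460 = 0.38318 m².
(b) P = εσAT⁴ = 0.625×5.670×10⁻⁸×0.38318×(925.9)⁴ = 9.98×10³ W.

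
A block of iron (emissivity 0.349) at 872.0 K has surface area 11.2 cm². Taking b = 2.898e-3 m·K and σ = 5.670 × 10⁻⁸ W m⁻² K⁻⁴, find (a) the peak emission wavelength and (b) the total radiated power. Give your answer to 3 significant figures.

(a) λ_max = b/T = 2.898×10⁻³/872.0 = 3.323×10⁻⁶ m = 3.32 μm.
Area A = 11.2 cm² = 1.12×10⁻³ m².
(b) P = εσAT⁴ = 0.349×5.670×10⁻⁸×1.12×10⁻³×(872.0)⁴ = 12.8 W.

λ_max ≈ 3.32 μm; P ≈ 12.8 W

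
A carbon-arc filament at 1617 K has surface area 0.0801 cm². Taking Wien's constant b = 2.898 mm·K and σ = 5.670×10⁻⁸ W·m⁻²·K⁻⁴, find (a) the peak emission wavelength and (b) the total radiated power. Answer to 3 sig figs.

λ_max ≈ 1.79×10³ nm; P ≈ 3.10 W

(a) λ_max = b/T = 2.898×10⁻³/1617 = 1.792×10⁻⁶ m = 1.79×10³ nm.
Area A = 0.0801 cm² = 8.01×10⁻⁶ m².
(b) P = σAT⁴ = 5.670×10⁻⁸×8.01×10⁻⁶×(1617)⁴ = 3.10 W.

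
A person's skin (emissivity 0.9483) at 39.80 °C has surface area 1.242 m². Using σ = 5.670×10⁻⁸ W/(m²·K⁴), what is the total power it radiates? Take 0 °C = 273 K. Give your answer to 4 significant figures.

T = 39.80 °C + 273 = 312.80 K.
Area A = 1.242 m².
P = εσAT⁴ = 0.9483 × 5.670×10⁻⁸ × 1.242 × (312.80)⁴ = 639.3 W.

P ≈ 639.3 W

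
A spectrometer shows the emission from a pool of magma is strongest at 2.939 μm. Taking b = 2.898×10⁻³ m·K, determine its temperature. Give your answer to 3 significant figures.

Wien's law gives T = b/λ_max = (2.898×10⁻³ m·K)/(2.939×10⁻⁶ m) = 986 K.

T ≈ 986 K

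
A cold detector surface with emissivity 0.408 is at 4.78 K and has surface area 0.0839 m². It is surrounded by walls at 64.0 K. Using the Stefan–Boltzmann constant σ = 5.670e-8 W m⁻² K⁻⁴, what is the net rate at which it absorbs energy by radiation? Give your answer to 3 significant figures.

Net gain ≈ 0.0326 W

Area A = 0.0839 m².
Net radiated power P_net = εσA(T⁴ − T₀⁴) = 0.408×5.670×10⁻⁸×0.0839×(4.78⁴ − 64.0⁴).
T⁴ − T₀⁴ = 522.049 − 1.67772×10⁷ = -1.67767×10⁷ K⁴, so P_net = -0.0326 W — negative, meaning a net gain of 0.0326 W.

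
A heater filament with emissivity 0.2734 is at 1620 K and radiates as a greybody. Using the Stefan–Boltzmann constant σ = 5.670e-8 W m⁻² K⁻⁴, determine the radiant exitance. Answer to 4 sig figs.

I ≈ 1.068×10⁵ W/m²

Stefan–Boltzmann: I = εσT⁴ = 0.2734 × 5.670×10⁻⁸ × (1620)⁴ = 1.068×10⁵ W/m².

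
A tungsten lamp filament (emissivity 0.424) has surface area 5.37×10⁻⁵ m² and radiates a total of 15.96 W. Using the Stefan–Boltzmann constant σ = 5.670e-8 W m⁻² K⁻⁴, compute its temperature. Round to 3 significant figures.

T ≈ 1.88×10³ K

Area A = 5.37×10⁻⁵ m².
P = εσAT⁴ ⇒ T = (P/(εσA))^(1/4) = (15.96/(0.424×5.670×10⁻⁸×5.37×10⁻⁵))^(1/4) = 1.88×10³ K.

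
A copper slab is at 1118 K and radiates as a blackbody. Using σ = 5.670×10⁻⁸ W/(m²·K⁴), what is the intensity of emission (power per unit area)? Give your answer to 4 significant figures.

I ≈ 8.858×10⁴ W/m²

Stefan–Boltzmann: I = σT⁴ = 5.670×10⁻⁸ × (1118)⁴ = 8.858×10⁴ W/m².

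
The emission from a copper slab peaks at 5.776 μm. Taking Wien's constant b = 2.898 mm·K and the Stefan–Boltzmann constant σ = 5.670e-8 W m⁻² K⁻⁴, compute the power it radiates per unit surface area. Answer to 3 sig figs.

Wien's law: T = b/λ_max = 2.898×10⁻³/5.776×10⁻⁶ = 501.731 K.
Then I = σT⁴ = 5.670×10⁻⁸×(501.731)⁴ = 3.59×10³ W/m².

I ≈ 3.59×10³ W/m²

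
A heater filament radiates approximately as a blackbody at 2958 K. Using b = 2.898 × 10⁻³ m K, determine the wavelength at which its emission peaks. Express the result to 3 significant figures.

λ_max ≈ 980 nm

Wien's displacement law: λ_max = b/T = (2.898×10⁻³ m·K)/(2958 K) = 9.797×10⁻⁷ m.
That is 980 nm, in the infrared range.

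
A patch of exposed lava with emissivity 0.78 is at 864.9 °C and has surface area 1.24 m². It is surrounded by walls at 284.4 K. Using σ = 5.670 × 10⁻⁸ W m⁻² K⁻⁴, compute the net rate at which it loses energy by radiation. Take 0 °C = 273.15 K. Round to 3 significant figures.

T = 864.9 °C + 273.15 = 1138.05 K.
Area A = 1.24 m².
Net radiated power P_net = εσA(T⁴ − T₀⁴) = 0.78×5.670×10⁻⁸×1.24×(1138.05⁴ − 284.4⁴).
T⁴ − T₀⁴ = 1.67743×10¹² − 6.54212×10⁹ = 1.67089×10¹² K⁴, so P_net = 9.16×10⁴ W.

Net loss ≈ 9.16×10⁴ W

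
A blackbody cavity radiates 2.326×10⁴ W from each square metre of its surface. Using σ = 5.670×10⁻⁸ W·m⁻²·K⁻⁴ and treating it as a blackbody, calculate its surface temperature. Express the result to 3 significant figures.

T ≈ 800 K

I = σT⁴, so T = (I/σ)^(1/4) = (2.326×10⁴/(5.670×10⁻⁸))^(1/4) = 800 K.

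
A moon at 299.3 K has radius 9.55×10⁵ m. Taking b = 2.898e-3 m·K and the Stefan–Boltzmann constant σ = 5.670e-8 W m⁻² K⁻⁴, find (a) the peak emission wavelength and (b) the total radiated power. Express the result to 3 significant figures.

(a) λ_max = b/T = 2.898×10⁻³/299.3 = 9.683×10⁻⁶ m = 9.68 μm.
Surface area A = 4πR² = 4π(9.55×10⁵ m)² = 1.14608×10¹³ m².
(b) P = σAT⁴ = 5.670×10⁻⁸×1.14608×10¹³×(299.3)⁴ = 5.21×10¹⁵ W.

λ_max ≈ 9.68 μm; P ≈ 5.21×10¹⁵ W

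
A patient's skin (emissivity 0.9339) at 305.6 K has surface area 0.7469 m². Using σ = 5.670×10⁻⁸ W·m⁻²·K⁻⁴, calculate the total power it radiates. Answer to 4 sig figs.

Area A = 0.7469 m².
P = εσAT⁴ = 0.9339 × 5.670×10⁻⁸ × 0.7469 × (305.6)⁴ = 345.0 W.

P ≈ 345.0 W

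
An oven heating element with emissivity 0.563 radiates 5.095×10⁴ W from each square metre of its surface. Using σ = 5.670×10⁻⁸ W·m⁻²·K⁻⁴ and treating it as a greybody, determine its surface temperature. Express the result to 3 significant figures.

I = εσT⁴, so T = (I/εσ)^(1/4) = (5.095×10⁴/(0.563×5.670×10⁻⁸))^(1/4) = 1.12×10³ K.

T ≈ 1.12×10³ K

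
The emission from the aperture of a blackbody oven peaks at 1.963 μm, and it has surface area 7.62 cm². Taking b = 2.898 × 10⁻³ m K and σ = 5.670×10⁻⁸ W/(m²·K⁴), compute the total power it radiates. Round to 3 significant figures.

P ≈ 205 W

Wien's law: T = b/λ_max = 2.898×10⁻³/1.963×10⁻⁶ = 1476.31 K.
Area A = 7.62 cm² = 7.62×10⁻⁴ m².
Then P = σAT⁴ = 5.670×10⁻⁸×7.62×10⁻⁴×(1476.31)⁴ = 205 W.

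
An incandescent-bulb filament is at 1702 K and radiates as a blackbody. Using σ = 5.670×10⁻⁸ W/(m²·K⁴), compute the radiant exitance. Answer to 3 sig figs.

I ≈ 4.76×10⁵ W/m²

Stefan–Boltzmann: I = σT⁴ = 5.670×10⁻⁸ × (1702)⁴ = 4.76×10⁵ W/m².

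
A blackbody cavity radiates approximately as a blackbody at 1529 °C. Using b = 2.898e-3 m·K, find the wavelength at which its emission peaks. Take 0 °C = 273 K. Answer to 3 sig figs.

λ_max ≈ 1.61×10³ nm

T = 1529 °C + 273 = 1802 K.
Wien's displacement law: λ_max = b/T = (2.898×10⁻³ m·K)/(1802 K) = 1.608×10⁻⁶ m.
That is 1.61×10³ nm, in the infrared range.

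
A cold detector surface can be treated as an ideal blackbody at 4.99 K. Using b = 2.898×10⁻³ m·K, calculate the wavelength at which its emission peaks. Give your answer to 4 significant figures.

Wien's displacement law: λ_max = b/T = (2.898×10⁻³ m·K)/(4.99 K) = 5.8076×10⁻⁴ m.
That is 0.5808 mm, in the infrared range.

λ_max ≈ 0.5808 mm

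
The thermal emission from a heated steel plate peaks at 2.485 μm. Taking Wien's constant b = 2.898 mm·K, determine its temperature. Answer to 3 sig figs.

T ≈ 1.17×10³ K

Wien's law gives T = b/λ_max = (2.898×10⁻³ m·K)/(2.485×10⁻⁶ m) = 1.17×10³ K.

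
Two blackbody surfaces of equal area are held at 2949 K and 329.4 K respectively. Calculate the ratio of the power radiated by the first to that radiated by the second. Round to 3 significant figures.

With equal areas, P₁/P₂ = (T₁/T₂)⁴ = (2949/329.4)⁴ = 6.42×10³.

P₁/P₂ ≈ 6.42×10³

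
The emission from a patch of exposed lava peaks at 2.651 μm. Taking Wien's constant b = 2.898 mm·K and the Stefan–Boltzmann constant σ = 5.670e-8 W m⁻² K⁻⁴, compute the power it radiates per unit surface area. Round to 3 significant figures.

Wien's law: T = b/λ_max = 2.898×10⁻³/2.651×10⁻⁶ = 1093.17 K.
Then I = σT⁴ = 5.670×10⁻⁸×(1093.17)⁴ = 8.10×10⁴ W/m².

I ≈ 8.10×10⁴ W/m²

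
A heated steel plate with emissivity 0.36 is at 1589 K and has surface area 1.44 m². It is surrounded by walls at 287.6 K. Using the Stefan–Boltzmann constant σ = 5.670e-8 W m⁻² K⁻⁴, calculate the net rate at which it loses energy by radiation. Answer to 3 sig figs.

Area A = 1.44 m².
Net radiated power P_net = εσA(T⁴ − T₀⁴) = 0.36×5.670×10⁻⁸×1.44×(1589⁴ − 287.6⁴).
T⁴ − T₀⁴ = 6.37523×10¹² − 6.84157×10⁹ = 6.36839×10¹² K⁴, so P_net = 1.87×10⁵ W.

Net loss ≈ 1.87×10⁵ W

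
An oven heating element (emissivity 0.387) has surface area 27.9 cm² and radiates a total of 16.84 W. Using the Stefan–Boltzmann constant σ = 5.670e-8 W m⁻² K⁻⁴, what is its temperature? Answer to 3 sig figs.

T ≈ 724 K

Area A = 27.9 cm² = 2.79×10⁻³ m².
P = εσAT⁴ ⇒ T = (P/(εσA))^(1/4) = (16.84/(0.387×5.670×10⁻⁸×2.79×10⁻³))^(1/4) = 724 K.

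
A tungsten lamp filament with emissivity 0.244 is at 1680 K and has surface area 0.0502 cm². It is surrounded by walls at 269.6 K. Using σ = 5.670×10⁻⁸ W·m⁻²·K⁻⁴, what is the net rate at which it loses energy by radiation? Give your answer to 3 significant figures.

Net loss ≈ 0.553 W

Area A = 0.0502 cm² = 5.02×10⁻⁶ m².
Net radiated power P_net = εσA(T⁴ − T₀⁴) = 0.244×5.670×10⁻⁸×5.02×10⁻⁶×(1680⁴ − 269.6⁴).
T⁴ − T₀⁴ = 7.96594×10¹² − 5.28299×10⁹ = 7.96066×10¹² K⁴, so P_net = 0.553 W.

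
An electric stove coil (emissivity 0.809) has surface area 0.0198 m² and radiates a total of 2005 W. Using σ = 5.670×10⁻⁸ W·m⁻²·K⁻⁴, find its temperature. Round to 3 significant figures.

Area A = 0.0198 m².
P = εσAT⁴ ⇒ T = (P/(εσA))^(1/4) = (2005/(0.809×5.670×10⁻⁸×0.0198))^(1/4) = 1.22×10³ K.

T ≈ 1.22×10³ K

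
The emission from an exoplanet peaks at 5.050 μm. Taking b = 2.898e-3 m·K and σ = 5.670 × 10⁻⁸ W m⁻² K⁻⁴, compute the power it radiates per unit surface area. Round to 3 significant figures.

Wien's law: T = b/λ_max = 2.898×10⁻³/5.050×10⁻⁶ = 573.861 K.
Then I = σT⁴ = 5.670×10⁻⁸×(573.861)⁴ = 6.15×10³ W/m².

I ≈ 6.15×10³ W/m²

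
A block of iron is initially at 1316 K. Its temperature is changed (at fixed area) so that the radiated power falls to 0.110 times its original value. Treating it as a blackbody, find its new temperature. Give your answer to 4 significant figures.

P ∝ T⁴, so T₂/T₁ = (P₂/P₁)^(1/4) = (0.110)^(1/4) = 0.575901.
T₂ = 1316 × 0.575901 = 757.9 K.

T₂ ≈ 757.9 K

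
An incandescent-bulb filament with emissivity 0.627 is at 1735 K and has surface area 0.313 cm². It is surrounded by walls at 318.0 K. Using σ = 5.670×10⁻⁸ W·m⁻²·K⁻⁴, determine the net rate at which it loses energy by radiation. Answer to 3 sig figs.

Area A = 0.313 cm² = 3.13×10⁻⁵ m².
Net radiated power P_net = εσA(T⁴ − T₀⁴) = 0.627×5.670×10⁻⁸×3.13×10⁻⁵×(1735⁴ − 318.0⁴).
T⁴ − T₀⁴ = 9.06145×10¹² − 1.02261×10¹⁰ = 9.05122×10¹² K⁴, so P_net = 10.1 W.

Net loss ≈ 10.1 W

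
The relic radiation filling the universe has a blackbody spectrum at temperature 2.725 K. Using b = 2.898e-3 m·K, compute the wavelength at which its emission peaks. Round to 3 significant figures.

Wien's displacement law: λ_max = b/T = (2.898×10⁻³ m·K)/(2.725 K) = 1.063×10⁻³ m.
That is 1.06×10⁻³ m, in the microwave range.

λ_max ≈ 1.06×10⁻³ m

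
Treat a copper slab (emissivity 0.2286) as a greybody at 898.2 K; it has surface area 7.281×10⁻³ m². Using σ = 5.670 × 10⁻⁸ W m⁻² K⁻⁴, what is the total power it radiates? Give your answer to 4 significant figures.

Area A = 7.281×10⁻³ m².
P = εσAT⁴ = 0.2286 × 5.670×10⁻⁸ × 7.281×10⁻³ × (898.2)⁴ = 61.42 W.

P ≈ 61.42 W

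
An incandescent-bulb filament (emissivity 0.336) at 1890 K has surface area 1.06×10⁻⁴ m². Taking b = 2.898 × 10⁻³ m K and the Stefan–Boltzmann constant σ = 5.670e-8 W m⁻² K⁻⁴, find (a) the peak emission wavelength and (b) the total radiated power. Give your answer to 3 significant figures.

(a) λ_max = b/T = 2.898×10⁻³/1890 = 1.533×10⁻⁶ m = 1.53 μm.
Area A = 1.06×10⁻⁴ m².
(b) P = εσAT⁴ = 0.336×5.670×10⁻⁸×1.06×10⁻⁴×(1890)⁴ = 25.8 W.

λ_max ≈ 1.53 μm; P ≈ 25.8 W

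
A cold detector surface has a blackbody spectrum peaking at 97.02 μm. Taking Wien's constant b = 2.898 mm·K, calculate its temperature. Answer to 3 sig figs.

Wien's law gives T = b/λ_max = (2.898×10⁻³ m·K)/(9.702×10⁻⁵ m) = 29.9 K.

T ≈ 29.9 K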